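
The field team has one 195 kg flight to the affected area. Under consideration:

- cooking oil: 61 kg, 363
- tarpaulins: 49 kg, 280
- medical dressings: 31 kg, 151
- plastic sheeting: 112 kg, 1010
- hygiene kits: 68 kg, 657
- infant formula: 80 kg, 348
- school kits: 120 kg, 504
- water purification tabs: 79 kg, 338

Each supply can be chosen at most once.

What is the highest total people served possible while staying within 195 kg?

1667

Ranking by ratio (people served/kg): hygiene kits 9.66, plastic sheeting 9.02, cooking oil 5.95.
The ratio ordering already packs tightly: plastic sheeting + hygiene kits, 180 kg, 1667.
An exhaustive check of the 256 subsets confirms 1667.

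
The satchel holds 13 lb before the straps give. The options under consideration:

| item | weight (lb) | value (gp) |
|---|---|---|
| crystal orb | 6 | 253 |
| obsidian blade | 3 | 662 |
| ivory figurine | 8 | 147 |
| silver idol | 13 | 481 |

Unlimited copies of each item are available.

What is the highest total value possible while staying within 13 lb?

Ranking by ratio (value/lb): obsidian blade 220.67, crystal orb 42.17, silver idol 37.00, ivory figurine 18.38.
Best packing: 4×obsidian blade — 12 lb, 2648 total.
No other feasible combination exceeds 2648.

2648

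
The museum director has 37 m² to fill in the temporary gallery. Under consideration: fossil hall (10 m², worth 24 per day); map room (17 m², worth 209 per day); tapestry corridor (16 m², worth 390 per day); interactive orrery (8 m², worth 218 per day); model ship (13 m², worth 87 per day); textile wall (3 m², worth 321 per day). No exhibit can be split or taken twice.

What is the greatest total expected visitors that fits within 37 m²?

953

Best packing: fossil hall + tapestry corridor + interactive orrery + textile wall — 37 m², 953 total.
Nothing else within 37 m² beats 953.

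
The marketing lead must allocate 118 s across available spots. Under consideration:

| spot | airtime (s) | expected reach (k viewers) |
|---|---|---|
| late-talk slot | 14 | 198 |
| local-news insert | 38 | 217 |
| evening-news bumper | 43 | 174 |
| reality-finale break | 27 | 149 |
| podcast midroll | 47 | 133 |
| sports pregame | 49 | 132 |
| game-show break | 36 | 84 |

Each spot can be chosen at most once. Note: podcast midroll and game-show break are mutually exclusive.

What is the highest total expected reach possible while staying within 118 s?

Late-talk slot + local-news insert + reality-finale break + game-show break uses 115 of the 118 s and totals 648.
Next best is late-talk slot + local-news insert + evening-news bumper at 589 (95 s) — short by 59.

648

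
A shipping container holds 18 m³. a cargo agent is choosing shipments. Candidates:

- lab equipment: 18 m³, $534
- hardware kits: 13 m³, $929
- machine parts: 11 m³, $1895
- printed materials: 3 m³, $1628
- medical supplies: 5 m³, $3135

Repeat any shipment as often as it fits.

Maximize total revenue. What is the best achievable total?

11033

Best packing: printed materials + 3×medical supplies — 18 m³, 11033 total.
That's the maximum — no swap from here does better than 11033.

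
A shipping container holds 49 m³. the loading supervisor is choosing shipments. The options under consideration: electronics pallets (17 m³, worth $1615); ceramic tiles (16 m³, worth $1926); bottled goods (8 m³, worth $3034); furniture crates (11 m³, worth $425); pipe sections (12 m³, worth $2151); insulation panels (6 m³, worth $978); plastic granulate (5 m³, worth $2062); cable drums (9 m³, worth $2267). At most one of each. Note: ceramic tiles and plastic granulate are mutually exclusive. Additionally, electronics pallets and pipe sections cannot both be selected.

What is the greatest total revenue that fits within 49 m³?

By revenue per m³: plastic granulate 412.40, bottled goods 379.25, cable drums 251.89 lead.
Taking bottled goods + pipe sections + insulation panels + plastic granulate + cable drums: 40 m³ used, 10492 in revenue.
Next best is electronics pallets + bottled goods + insulation panels + plastic granulate + cable drums at 9956 (45 m³) — short by 536.

10492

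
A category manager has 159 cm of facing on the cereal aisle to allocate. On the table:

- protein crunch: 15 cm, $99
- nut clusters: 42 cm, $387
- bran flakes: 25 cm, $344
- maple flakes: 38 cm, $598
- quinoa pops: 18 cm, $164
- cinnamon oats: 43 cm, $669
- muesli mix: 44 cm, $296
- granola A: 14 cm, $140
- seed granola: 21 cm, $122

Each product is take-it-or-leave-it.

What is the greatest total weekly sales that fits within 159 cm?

2037

The ratio heuristic lands on protein crunch + bran flakes + maple flakes + quinoa pops + cinnamon oats + granola A (2014) but leaves 6 cm idle.
Replace protein crunch with seed granola: the trade gains 23 net, giving 2037 at 159 cm.
Runner-up protein crunch + bran flakes + maple flakes + quinoa pops + cinnamon oats + granola A tops out at 2014.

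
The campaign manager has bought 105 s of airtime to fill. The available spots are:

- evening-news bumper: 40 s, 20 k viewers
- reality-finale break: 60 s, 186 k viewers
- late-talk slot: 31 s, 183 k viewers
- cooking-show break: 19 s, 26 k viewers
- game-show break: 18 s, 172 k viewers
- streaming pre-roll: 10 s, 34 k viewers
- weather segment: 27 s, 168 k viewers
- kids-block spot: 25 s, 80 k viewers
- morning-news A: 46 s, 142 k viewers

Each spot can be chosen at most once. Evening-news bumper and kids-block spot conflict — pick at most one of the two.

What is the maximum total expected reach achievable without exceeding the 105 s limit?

Density check — game-show break 9.56, weather segment 6.22, late-talk slot 5.90 are the best per s.
Greedy by ratio would take late-talk slot + cooking-show break + game-show break + streaming pre-roll + weather segment: 105 s used, total 583.
Dropping cooking-show break and streaming pre-roll frees 29 s; slotting in kids-block spot (25 s) lifts the total to 603 at 101 s.
Runner-up late-talk slot + cooking-show break + game-show break + streaming pre-roll + weather segment tops out at 583.

603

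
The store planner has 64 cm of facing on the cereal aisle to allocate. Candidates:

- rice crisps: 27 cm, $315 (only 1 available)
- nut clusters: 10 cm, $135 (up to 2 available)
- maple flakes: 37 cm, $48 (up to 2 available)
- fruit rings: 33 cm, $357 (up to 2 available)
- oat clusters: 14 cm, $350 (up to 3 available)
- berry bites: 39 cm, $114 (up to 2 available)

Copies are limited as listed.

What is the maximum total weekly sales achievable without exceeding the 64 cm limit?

1320

The ratio ordering already packs tightly: 2×nut clusters + 3×oat clusters, 62 cm, 1320.
Nothing else within 64 cm beats 1320.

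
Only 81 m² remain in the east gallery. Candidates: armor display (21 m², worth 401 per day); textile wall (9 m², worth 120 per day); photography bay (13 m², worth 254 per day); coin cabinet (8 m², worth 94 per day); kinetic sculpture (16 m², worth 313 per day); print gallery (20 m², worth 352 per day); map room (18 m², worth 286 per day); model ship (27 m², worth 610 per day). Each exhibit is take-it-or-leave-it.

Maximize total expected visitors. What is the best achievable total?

1617

By expected visitors per m²: model ship 22.59, kinetic sculpture 19.56, photography bay 19.54 lead.
Greedy by ratio would take armor display + photography bay + kinetic sculpture + model ship: 77 m² used, total 1578.
Replace kinetic sculpture with print gallery: the trade gains 39 net, giving 1617 at 81 m².
Runner-up armor display + photography bay + kinetic sculpture + model ship tops out at 1578.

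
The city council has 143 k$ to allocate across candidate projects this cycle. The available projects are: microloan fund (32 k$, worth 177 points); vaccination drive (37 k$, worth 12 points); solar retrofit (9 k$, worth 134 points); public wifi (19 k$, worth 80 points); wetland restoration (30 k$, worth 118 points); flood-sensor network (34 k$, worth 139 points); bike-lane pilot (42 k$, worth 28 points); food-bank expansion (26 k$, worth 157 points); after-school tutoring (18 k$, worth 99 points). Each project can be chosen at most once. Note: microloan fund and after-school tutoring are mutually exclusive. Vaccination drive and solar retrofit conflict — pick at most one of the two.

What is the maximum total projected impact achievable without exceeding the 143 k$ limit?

By projected impact per k$: solar retrofit 14.89, food-bank expansion 6.04, microloan fund 5.53 lead.
Best packing: solar retrofit + public wifi + wetland restoration + flood-sensor network + food-bank expansion + after-school tutoring — 136 k$, 727 total.
The closest alternative, microloan fund + solar retrofit + wetland restoration + flood-sensor network + food-bank expansion, reaches only 725.

727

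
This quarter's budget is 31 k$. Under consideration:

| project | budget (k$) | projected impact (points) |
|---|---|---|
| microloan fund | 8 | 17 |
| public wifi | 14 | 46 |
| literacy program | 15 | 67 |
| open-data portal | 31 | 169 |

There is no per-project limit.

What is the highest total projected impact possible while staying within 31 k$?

The ratio ordering already packs tightly: open-data portal, 31 k$, 169.

169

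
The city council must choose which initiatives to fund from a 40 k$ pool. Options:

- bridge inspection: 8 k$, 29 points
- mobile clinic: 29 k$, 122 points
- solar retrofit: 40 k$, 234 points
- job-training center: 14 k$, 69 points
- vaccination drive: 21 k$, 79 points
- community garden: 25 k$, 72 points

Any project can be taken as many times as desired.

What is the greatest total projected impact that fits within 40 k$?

Density check — solar retrofit 5.85, job-training center 4.93, mobile clinic 4.21 are the best per k$.
Taking solar retrofit: 40 k$ used, 234 in projected impact.

234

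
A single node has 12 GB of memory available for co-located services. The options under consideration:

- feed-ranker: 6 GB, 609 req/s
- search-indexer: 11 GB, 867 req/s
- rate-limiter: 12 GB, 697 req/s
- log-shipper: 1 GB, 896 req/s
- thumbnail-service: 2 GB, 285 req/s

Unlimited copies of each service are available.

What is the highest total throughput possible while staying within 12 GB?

12×log-shipper uses 12 of the 12 GB and totals 10752.
Every other selection either busts 12 GB or fails to beat 10752.

10752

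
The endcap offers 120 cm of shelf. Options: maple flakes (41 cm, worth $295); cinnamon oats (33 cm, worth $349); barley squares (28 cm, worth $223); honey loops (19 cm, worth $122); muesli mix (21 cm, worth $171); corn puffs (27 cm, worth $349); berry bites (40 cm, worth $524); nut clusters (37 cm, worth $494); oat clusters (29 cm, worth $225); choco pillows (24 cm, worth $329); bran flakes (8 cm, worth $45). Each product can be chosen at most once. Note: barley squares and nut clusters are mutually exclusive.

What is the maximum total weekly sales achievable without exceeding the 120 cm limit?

1469

The ratio ordering already packs tightly: honey loops + berry bites + nut clusters + choco pillows, 120 cm, 1469.
The closest alternative, corn puffs + berry bites + oat clusters + choco pillows, reaches only 1427.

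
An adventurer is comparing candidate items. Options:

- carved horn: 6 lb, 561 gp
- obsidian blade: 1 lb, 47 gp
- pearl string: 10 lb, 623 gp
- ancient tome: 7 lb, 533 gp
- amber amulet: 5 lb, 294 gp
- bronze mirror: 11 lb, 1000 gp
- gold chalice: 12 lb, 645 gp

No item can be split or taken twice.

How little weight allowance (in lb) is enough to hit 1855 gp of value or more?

Need the lightest bundle worth ≥ 1855.
carved horn + amber amulet + bronze mirror: 1855 value at 22 lb.
Any bundle with less than 22 lb falls short of 1855.

22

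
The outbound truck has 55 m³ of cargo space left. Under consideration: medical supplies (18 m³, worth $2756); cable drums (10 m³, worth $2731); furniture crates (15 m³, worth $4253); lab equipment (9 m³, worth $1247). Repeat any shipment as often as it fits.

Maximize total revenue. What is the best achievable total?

15490

By revenue per m³: furniture crates 283.53, cable drums 273.10, medical supplies 153.11 lead.
Cable drums + 3×furniture crates uses 55 of the 55 m³ and totals 15490.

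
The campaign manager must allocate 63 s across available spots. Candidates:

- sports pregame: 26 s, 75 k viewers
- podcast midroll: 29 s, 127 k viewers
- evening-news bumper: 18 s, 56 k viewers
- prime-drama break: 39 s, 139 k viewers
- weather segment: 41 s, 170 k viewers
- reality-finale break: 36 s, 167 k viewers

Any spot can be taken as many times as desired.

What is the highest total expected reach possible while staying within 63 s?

Greedy by ratio would take evening-news bumper + reality-finale break: 54 s used, total 223.
Replace evening-news bumper and reality-finale break with 2×podcast midroll: the trade gains 31 net, giving 254 at 58 s.
The spare 5 s is too small for any remaining spot, and no exchange beats 254.

254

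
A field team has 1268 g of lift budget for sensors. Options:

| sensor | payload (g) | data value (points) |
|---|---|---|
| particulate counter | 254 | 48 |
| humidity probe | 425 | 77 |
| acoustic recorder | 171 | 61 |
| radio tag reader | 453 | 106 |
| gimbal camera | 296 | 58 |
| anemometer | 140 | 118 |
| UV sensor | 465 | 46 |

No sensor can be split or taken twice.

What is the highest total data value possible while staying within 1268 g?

362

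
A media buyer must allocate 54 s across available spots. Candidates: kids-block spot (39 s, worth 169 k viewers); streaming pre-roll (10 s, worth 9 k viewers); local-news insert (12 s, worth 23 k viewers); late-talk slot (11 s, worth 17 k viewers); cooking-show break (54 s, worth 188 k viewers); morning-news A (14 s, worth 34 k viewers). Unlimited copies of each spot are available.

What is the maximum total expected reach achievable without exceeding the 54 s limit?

By expected reach per s: kids-block spot 4.33, cooking-show break 3.48, morning-news A 2.43 lead.
Taking kids-block spot + morning-news A: 53 s used, 203 in expected reach.
That's the maximum — no swap from here does better than 203.

203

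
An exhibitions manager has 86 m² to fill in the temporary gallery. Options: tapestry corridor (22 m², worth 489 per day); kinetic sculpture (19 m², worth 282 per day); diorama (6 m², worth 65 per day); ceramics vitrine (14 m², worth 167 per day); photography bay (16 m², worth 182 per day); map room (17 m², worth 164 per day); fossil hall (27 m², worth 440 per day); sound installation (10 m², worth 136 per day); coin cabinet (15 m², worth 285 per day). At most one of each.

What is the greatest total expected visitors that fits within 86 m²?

1496

Taking tapestry corridor + kinetic sculpture + fossil hall + coin cabinet: 83 m² used, 1496 in expected visitors.
Nothing else within 86 m² beats 1496.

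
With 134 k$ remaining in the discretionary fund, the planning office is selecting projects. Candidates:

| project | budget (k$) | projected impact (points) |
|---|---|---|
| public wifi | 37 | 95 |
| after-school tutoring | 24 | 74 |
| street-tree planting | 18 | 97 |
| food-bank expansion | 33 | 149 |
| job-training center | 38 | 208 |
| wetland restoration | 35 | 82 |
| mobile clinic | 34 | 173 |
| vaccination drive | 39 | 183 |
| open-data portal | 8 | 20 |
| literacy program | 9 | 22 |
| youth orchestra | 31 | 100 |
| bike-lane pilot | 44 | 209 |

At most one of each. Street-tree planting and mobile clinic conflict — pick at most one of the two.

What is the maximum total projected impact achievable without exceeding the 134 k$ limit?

Taking street-tree planting + food-bank expansion + job-training center + bike-lane pilot: 133 k$ used, 663 in projected impact.
Next best is street-tree planting + food-bank expansion + vaccination drive + bike-lane pilot at 638 (134 k$) — short by 25.

663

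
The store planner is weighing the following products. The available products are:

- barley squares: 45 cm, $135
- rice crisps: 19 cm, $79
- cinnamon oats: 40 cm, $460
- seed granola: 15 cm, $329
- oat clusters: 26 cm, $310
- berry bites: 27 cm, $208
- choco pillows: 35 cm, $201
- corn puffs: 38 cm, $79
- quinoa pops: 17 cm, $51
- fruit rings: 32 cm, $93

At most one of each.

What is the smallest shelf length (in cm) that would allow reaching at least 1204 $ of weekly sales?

108

Minimise cm subject to total weekly sales ≥ 1204.
Taking cinnamon oats + seed granola + oat clusters + berry bites gives 1307 (≥ 1204) for 108 cm.
Any bundle with less than 108 cm falls short of 1204.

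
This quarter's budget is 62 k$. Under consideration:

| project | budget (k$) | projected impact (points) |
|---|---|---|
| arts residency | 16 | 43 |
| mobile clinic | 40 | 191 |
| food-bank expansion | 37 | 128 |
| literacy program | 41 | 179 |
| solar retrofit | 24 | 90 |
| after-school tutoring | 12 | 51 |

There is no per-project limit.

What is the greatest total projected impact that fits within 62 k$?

The ratio heuristic lands on mobile clinic + after-school tutoring (242) but leaves 10 k$ idle.
The 40 k$ tied up in mobile clinic is better spent on 4×after-school tutoring — total rises to 255 (60 k$).
The spare 2 k$ is too small for any remaining project, and no exchange beats 255.

255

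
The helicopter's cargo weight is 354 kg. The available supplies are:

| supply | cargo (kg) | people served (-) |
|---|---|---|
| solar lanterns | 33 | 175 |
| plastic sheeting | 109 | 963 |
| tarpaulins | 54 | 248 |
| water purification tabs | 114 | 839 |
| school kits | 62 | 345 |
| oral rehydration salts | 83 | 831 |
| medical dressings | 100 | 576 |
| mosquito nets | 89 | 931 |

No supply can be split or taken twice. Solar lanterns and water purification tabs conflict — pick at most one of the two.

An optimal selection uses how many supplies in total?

The maximum people served within 354 kg is 3070.
One optimal bundle: plastic sheeting + school kits + oral rehydration salts + mosquito nets (343 kg).
All optima have 4 supplies.

4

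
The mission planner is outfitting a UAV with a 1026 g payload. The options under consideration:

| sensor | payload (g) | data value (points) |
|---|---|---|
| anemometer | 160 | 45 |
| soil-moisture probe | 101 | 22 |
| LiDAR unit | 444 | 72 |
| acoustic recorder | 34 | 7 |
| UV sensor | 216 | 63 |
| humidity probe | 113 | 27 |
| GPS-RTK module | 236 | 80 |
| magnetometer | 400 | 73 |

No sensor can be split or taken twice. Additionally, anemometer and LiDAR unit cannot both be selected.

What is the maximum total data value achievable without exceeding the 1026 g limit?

261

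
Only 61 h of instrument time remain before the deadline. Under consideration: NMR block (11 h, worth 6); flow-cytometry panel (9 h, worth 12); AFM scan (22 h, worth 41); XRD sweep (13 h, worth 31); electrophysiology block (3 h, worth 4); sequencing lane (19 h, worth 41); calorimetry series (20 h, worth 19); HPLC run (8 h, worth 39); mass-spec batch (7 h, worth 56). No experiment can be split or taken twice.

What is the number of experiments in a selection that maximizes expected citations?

6

Optimal total is 183.
One optimal bundle: flow-cytometry panel + XRD sweep + electrophysiology block + sequencing lane + HPLC run + mass-spec batch (59 h).
Every optimal selection uses 6 experiments.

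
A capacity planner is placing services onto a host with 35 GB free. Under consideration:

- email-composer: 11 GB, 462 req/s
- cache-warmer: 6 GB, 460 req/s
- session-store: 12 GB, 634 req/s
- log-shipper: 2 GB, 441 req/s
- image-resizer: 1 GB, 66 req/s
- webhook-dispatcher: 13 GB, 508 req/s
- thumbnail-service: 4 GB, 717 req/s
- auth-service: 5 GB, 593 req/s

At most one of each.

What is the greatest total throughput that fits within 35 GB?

2913

The ratio heuristic lands on cache-warmer + session-store + log-shipper + image-resizer + thumbnail-service + auth-service (2911) but leaves 5 GB idle.
Dropping cache-warmer frees 6 GB; slotting in email-composer (11 GB) lifts the total to 2913 at 35 GB.
Nothing else within 35 GB beats 2913.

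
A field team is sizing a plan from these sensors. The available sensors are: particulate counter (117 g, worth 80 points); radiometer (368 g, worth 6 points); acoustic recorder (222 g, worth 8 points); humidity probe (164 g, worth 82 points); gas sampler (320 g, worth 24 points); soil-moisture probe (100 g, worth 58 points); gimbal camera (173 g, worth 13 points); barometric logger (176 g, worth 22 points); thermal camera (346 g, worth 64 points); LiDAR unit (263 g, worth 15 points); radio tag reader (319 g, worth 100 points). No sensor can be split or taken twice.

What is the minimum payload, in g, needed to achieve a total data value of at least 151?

281

Need the lightest bundle worth ≥ 151.
particulate counter + humidity probe: 162 data value at 281 g.
Any bundle with less than 281 g falls short of 151.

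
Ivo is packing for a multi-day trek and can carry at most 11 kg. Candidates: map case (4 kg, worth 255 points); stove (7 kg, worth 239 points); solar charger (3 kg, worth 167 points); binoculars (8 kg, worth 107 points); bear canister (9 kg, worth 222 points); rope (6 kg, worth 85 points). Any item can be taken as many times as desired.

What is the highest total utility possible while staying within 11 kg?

Density check — map case 63.75, solar charger 55.67, stove 34.14, bear canister 24.67 are the best per kg.
2×map case + solar charger uses 11 of the 11 kg and totals 677.
Every other selection either busts 11 kg or fails to beat 677.

677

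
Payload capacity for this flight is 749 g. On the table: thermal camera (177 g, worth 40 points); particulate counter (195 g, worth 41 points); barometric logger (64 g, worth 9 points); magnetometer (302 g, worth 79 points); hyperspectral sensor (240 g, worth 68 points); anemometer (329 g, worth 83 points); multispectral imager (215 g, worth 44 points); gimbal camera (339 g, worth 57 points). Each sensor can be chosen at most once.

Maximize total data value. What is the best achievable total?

191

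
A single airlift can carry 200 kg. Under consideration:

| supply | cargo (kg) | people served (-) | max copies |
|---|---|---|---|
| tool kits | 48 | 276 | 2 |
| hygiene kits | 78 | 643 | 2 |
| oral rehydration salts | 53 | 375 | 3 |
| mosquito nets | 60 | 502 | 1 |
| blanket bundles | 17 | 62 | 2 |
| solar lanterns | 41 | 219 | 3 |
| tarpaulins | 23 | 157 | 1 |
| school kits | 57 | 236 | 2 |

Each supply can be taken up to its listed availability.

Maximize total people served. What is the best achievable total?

Taking hygiene kits + oral rehydration salts + mosquito nets: 191 kg used, 1520 in people served.
That's the maximum — no swap from here does better than 1520.

1520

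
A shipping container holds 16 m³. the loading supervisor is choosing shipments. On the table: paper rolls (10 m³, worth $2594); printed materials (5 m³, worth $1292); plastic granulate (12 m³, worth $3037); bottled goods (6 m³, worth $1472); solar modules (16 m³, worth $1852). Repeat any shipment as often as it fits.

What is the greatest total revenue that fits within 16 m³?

By revenue per m³: paper rolls 259.40, printed materials 258.40, plastic granulate 253.08, bottled goods 245.33 lead.
Taking the top-ratio shipments first gives paper rolls + printed materials for 3886 (15 m³).
Replace printed materials with bottled goods: the trade gains 180 net, giving 4066 at 16 m³.
No other feasible combination exceeds 4066.

4066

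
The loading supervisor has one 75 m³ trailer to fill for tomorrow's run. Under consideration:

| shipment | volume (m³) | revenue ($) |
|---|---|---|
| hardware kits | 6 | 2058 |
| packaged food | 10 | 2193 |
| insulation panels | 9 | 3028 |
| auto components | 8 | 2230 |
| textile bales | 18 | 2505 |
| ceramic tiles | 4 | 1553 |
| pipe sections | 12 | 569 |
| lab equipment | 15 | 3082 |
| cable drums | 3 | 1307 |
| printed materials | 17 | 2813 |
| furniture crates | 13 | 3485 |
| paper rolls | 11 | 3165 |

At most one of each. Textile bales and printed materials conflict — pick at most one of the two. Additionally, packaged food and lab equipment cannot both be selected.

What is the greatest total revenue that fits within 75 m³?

A density-first pass picks hardware kits + packaged food + insulation panels + auto components + ceramic tiles + cable drums + furniture crates + paper rolls — 19019 at 64 m³.
Replace packaged food with lab equipment: the trade gains 889 net, giving 19908 at 69 m³.
Next best is packaged food + insulation panels + auto components + ceramic tiles + cable drums + printed materials + furniture crates + paper rolls at 19774 (75 m³) — short by 134.

19908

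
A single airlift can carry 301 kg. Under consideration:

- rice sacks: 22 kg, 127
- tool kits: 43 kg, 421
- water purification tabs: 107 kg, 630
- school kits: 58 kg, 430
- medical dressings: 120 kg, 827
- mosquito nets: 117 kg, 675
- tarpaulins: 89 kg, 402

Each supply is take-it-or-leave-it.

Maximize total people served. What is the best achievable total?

2005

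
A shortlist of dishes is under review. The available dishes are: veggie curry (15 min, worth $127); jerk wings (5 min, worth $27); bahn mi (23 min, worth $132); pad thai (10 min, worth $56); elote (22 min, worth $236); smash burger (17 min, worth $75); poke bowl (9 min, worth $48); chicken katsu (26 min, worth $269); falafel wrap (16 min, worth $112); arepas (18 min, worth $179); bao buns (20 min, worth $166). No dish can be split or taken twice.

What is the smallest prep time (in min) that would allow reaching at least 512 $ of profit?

53

Look for the lowest-prep combination reaching 512.
jerk wings + elote + chicken katsu reaches 532 using 53 min.
Below 53 min the best achievable stays under 512.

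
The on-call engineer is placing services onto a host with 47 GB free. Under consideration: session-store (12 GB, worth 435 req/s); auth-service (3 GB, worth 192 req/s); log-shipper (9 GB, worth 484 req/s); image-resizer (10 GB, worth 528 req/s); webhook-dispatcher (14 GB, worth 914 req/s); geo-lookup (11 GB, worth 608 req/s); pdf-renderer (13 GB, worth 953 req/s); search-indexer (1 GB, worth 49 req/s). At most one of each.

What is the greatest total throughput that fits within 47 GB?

Taking the top-ratio services first gives auth-service + webhook-dispatcher + geo-lookup + pdf-renderer + search-indexer for 2716 (42 GB).
Dropping auth-service and search-indexer frees 4 GB; slotting in log-shipper (9 GB) lifts the total to 2959 at 47 GB.
The closest alternative, log-shipper + image-resizer + webhook-dispatcher + pdf-renderer + search-indexer, reaches only 2928.

2959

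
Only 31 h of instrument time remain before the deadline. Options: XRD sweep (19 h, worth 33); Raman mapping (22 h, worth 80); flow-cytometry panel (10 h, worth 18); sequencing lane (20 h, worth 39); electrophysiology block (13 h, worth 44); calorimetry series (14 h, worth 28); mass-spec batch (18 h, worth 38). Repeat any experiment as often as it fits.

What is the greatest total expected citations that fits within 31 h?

By expected citations per h: Raman mapping 3.64, electrophysiology block 3.38, mass-spec batch 2.11 lead.
A density-first pass picks Raman mapping — 80 at 22 h.
Dropping Raman mapping frees 22 h; slotting in 2×electrophysiology block (26 h) lifts the total to 88 at 26 h.
That's the maximum — no swap from here does better than 88.

88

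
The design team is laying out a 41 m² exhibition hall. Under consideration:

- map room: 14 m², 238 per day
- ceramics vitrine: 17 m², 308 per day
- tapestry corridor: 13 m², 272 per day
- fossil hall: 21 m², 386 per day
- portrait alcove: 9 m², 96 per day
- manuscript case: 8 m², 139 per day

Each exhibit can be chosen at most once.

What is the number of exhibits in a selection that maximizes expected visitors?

Best achievable expected visitors is 719.
ceramics vitrine + tapestry corridor + manuscript case hits 719 at 38 m².
All optima have 3 exhibits.

3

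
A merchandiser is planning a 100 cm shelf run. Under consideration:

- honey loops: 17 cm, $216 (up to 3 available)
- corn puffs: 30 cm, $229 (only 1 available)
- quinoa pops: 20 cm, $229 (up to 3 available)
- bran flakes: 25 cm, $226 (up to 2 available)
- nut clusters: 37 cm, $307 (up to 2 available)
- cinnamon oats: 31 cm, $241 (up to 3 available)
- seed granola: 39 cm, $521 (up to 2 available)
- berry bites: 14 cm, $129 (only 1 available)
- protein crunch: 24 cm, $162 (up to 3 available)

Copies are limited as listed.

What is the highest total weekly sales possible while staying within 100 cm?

Taking the top-ratio products first gives honey loops + 2×seed granola for 1258 (95 cm).
Dropping honey loops frees 17 cm; slotting in quinoa pops (20 cm) lifts the total to 1271 at 98 cm.
Nothing else within 100 cm beats 1271.

1271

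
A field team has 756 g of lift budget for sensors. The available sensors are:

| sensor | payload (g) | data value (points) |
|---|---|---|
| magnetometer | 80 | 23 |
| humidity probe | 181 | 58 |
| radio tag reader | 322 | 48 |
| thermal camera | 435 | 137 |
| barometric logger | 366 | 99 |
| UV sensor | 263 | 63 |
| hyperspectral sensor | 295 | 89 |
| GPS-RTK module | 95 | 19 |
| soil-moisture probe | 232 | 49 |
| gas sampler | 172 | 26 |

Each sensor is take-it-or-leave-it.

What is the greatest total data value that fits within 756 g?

226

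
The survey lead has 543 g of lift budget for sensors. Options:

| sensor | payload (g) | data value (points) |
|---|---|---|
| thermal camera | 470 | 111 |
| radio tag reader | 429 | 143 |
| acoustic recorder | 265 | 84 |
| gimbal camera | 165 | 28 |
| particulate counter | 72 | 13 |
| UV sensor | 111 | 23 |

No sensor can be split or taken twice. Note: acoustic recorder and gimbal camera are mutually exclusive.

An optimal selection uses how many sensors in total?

2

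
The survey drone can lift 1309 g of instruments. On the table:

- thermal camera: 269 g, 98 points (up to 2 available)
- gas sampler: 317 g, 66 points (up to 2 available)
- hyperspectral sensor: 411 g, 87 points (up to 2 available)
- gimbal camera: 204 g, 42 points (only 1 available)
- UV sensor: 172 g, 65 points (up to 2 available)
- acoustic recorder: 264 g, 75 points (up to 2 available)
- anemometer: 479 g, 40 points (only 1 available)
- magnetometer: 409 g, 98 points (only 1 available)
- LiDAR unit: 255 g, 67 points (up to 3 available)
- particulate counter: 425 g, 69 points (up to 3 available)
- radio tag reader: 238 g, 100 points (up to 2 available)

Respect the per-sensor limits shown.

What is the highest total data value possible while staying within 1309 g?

Greedy by ratio would take thermal camera + gimbal camera + 2×UV sensor + 2×radio tag reader: 1293 g used, total 470.
Replace gimbal camera and 2×UV sensor with thermal camera + acoustic recorder: the trade gains 1 net, giving 471 at 1278 g.
Nothing else within 1309 g beats 471.

471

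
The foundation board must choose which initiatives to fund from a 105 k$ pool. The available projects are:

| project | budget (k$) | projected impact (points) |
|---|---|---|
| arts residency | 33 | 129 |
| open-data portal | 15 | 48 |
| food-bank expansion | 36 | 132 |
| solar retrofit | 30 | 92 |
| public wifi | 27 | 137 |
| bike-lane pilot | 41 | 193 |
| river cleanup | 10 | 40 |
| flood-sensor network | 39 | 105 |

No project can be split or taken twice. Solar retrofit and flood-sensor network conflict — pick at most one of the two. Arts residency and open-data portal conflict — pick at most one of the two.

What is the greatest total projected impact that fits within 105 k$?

462

The ratio heuristic lands on open-data portal + public wifi + bike-lane pilot + river cleanup (418) but leaves 12 k$ idle.
The 25 k$ tied up in open-data portal and river cleanup is better spent on food-bank expansion — total rises to 462 (104 k$).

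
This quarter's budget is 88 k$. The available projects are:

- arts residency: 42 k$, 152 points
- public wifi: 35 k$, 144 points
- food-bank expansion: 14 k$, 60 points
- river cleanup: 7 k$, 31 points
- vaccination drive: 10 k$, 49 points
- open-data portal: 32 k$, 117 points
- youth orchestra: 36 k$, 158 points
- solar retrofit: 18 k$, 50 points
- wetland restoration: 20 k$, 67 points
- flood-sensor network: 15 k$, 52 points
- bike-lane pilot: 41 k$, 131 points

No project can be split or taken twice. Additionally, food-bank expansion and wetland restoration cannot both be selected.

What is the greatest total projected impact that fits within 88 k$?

Filling by ratio: food-bank expansion + river cleanup + vaccination drive + youth orchestra + flood-sensor network for 350, with 6 k$ left unused.
Dropping food-bank expansion and flood-sensor network frees 29 k$; slotting in public wifi (35 k$) lifts the total to 382 at 88 k$.
Nothing else feasible within 88 k$ beats 382.

382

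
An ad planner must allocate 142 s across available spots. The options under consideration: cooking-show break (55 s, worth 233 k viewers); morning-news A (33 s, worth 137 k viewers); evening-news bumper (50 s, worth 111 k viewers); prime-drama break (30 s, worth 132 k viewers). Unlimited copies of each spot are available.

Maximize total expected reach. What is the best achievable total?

Greedy by ratio would take 4×prime-drama break: 120 s used, total 528.
Replace 3×prime-drama break with 2×cooking-show break: the trade gains 70 net, giving 598 at 140 s.

598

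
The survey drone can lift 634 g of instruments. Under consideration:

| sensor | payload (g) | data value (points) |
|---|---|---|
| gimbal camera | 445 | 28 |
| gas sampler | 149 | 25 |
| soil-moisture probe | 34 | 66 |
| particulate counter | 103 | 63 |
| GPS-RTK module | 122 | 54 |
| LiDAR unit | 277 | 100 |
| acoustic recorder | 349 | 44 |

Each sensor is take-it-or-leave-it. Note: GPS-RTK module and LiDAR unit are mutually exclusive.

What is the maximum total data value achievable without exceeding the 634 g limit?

Best packing: gas sampler + soil-moisture probe + particulate counter + LiDAR unit — 563 g, 254 total.
No other feasible combination exceeds 254.

254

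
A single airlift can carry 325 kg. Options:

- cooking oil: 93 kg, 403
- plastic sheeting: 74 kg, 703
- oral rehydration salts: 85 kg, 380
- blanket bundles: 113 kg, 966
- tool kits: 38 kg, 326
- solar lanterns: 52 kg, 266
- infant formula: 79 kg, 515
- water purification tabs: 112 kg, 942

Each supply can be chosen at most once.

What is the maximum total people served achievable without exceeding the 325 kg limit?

2611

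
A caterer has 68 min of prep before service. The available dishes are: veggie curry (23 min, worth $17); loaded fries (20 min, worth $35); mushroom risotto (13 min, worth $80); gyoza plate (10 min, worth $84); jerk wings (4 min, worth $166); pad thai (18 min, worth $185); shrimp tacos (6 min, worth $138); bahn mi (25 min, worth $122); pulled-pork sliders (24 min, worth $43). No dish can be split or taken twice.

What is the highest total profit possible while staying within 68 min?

695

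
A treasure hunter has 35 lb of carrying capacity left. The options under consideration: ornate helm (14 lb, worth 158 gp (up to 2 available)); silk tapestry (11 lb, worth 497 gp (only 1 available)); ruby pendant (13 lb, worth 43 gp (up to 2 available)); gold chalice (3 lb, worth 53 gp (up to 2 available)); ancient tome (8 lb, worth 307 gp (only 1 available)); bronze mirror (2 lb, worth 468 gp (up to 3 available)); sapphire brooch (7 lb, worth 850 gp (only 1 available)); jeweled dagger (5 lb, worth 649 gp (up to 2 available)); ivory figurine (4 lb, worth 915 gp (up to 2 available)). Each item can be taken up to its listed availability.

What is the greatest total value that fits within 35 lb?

5435

Density check — bronze mirror 234.00, ivory figurine 228.75, jeweled dagger 129.80, sapphire brooch 121.43 are the best per lb.
Taking gold chalice + 3×bronze mirror + sapphire brooch + 2×jeweled dagger + 2×ivory figurine: 34 lb used, 5435 in value.
Every other selection either busts 35 lb or exceeds an availability limit or fails to beat 5435.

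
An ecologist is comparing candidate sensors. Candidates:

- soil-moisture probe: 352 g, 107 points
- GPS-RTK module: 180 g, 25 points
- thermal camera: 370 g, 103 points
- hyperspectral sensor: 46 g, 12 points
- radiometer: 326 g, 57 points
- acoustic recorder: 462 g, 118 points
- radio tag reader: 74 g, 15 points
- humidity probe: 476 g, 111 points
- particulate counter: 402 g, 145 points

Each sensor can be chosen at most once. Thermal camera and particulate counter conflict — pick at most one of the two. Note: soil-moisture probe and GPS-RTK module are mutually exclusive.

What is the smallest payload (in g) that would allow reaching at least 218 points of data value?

Minimise g subject to total data value ≥ 218.
soil-moisture probe + particulate counter reaches 252 using 754 g.
Any bundle with less than 754 g falls short of 218.

754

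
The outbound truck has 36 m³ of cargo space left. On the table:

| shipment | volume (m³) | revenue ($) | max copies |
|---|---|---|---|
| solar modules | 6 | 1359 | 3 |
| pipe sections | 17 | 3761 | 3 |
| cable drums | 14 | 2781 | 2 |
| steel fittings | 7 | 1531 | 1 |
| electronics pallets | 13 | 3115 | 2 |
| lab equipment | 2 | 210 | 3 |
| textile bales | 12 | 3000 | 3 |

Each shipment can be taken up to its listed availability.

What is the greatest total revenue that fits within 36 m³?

9000

Density check — textile bales 250.00, electronics pallets 239.62, solar modules 226.50 are the best per m³.
3×textile bales uses 36 of the 36 m³ and totals 9000.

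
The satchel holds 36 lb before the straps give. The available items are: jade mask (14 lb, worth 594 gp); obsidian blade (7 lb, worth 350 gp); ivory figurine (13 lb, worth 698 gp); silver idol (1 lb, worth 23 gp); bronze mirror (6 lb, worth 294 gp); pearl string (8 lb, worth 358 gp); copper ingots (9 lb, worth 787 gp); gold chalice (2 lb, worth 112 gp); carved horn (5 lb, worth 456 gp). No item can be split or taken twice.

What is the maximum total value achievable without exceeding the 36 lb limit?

2403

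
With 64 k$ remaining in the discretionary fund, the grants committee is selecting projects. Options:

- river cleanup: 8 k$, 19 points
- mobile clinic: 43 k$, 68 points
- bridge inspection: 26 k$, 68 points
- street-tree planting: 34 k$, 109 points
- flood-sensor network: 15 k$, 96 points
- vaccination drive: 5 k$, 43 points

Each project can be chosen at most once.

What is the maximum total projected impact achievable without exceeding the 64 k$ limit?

267

River cleanup + street-tree planting + flood-sensor network + vaccination drive uses 62 of the 64 k$ and totals 267.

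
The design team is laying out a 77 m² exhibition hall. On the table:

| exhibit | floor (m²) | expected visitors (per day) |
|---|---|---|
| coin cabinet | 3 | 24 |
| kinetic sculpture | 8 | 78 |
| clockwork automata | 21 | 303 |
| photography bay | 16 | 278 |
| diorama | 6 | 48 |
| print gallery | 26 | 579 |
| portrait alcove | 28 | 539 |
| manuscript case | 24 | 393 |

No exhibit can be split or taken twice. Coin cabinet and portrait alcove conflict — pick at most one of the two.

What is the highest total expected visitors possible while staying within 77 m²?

1444

By expected visitors per m²: print gallery 22.27, portrait alcove 19.25, photography bay 17.38, manuscript case 16.38 lead.
Photography bay + diorama + print gallery + portrait alcove uses 76 of the 77 m² and totals 1444.
Runner-up clockwork automata + print gallery + portrait alcove tops out at 1421.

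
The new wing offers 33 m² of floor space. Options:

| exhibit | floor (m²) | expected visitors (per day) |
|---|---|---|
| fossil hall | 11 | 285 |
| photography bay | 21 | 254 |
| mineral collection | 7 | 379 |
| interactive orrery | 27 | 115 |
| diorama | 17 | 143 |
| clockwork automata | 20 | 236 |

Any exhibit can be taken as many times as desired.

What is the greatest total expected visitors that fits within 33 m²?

1516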